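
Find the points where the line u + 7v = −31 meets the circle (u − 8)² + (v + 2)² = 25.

Substitute v = (−31 − u)/7:
50u² − 750u + 2200 = 0  ⟹  u² − 15u + 44 = 0
u = 11 or u = 4, giving (11, −6) and (4, −5).

(4, −5) and (11, −6)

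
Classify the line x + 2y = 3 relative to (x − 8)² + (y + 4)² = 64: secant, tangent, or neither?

d² = (1·8 + 2·(−4) − (3))²/5 = 9/5; r² = 64.
Since d² < r², the line cuts the circle twice.

secant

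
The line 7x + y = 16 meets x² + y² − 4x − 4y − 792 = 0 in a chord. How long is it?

The distance from (2, 2) to the line is 0/√50, and r² = 800.
Half the chord is √(r² − d²) = √(800), so the full chord is 40√2.

40√2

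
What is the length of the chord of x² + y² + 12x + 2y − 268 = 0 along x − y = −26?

The distance from (−6, −1) to the line is 21/√2, and r² = 305.
Chord = 2√(r² − d²) = 2·√(169/2) = 13√2.

13√2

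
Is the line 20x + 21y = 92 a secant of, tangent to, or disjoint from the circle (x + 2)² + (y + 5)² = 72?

secant

Substituting the line into the circle gives 841x² − 6116x + 8821 = 0.
Δ = 37405456 − 29673844 = 7731612.
Two real roots: the line is a secant.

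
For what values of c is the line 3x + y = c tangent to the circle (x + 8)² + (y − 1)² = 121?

c = −23 ± 11√10

Tangency holds when the distance from the centre (−8, 1) to the line equals the radius 11:
|3·(−8) + 1·1 − c| / √10 = 11
|c − (−23)| = 11√10.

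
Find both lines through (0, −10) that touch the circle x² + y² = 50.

x + y = −10 and x − y = 10

A line y − (−10) = m(x − (0)) is tangent when its distance from (0, 0) is 5√2:
(0m − (10))² = 50(m² + 1)
m² − 1 = 0, so m = −1 or m = 1.
With m = −1: x + y = −10. With m = 1: x − y = 10.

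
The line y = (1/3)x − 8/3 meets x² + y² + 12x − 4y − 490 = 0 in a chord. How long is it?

14√10

From the line, y = (−8 + x)/3. Substituting:
10x² + 80x − 4250 = 0  ⟹  x² + 8x − 425 = 0
x = 17 or x = −25, giving (17, 3) and (−25, −11).
|(17, 3) − (−25, −11)| = √((42)² + (14)²) = 14√10.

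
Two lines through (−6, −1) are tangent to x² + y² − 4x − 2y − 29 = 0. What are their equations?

Let a tangent through (−6, −1) have slope m. Its distance from (2, 1) must equal √34:
(8m − (2))² = 34(m² + 1)
15m² − 16m − 15 = 0, so m = −3/5 or m = 5/3.
Through (−6, −1) these give 3x + 5y = −23 and 5x − 3y = −27.

3x + 5y = −23 and 5x − 3y = −27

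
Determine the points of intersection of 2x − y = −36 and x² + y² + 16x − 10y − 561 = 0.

Express y = 2x + 36 and substitute into the circle:
5x² + 140x + 375 = 0  ⟹  x² + 28x + 75 = 0
x = −3 or x = −25, giving (−3, 30) and (−25, −14).

(−25, −14) and (−3, 30)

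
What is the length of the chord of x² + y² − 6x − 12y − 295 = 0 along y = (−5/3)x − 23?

Express y = (−69 − 5x)/3 and substitute into the circle:
34x² + 816x + 4590 = 0  ⟹  x² + 24x + 135 = 0
x = −9 or x = −15, giving (−9, −8) and (−15, 2).
|(−9, −8) − (−15, 2)| = √((6)² + (−10)²) = 2√34.

2√34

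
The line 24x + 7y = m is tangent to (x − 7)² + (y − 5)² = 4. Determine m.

m = 153 or m = 253

Tangency holds when the distance from the centre (7, 5) to the line equals the radius 2:
|24·7 + 7·5 − m| / √625 = 2
|m − (203)| = 2·25, so m = 253 or m = 153.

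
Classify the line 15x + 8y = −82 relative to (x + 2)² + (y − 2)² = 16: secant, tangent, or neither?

tangent

Centre (−2, 2), r² = 16. Distance² from centre to line = (68)²/289 = 16.
Since d² = r², the line is tangent.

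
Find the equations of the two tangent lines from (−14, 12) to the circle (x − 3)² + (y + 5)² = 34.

Write the tangent as mx − y + (12 − m·(−14)) = 0 and set its distance from the centre to √34:
[m·(17) − (−17)]² = 34(m² + 1)
15m² + 34m + 15 = 0, so m = −5/3 or m = −3/5.
With m = −5/3: 5x + 3y = −34. With m = −3/5: 3x + 5y = 18.

5x + 3y = −34 and 3x + 5y = 18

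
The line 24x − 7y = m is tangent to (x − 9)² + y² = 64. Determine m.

m = 16 or m = 416

For a tangent, require d(centre, line) = r = 8.
|24·9 − 7·0 − m| / √625 = 8
|m − (216)| = 8·25, so m = 416 or m = 16.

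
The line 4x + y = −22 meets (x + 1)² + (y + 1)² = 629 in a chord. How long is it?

Centre (−1, −1), r² = 629. Perpendicular distance d from centre to line = |17| / √17 = 17/√17.
Chord = 2√(r² − d²) = 2·√(612) = 12√17.

12√17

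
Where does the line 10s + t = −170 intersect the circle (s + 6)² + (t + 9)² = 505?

(−18, 10) and (−14, −30)

Substitute t = −10s − 170:
101s² + 3232s + 25452 = 0  ⟹  s² + 32s + 252 = 0
s = −14 or s = −18, giving (−14, −30) and (−18, 10).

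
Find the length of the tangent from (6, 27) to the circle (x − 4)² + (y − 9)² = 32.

2√74

Centre (4, 9), r² = 32. |PO|² = (2)² + (18)² = 328.
Power of the point: PT² = |PO|² − r² = 296, so PT = 2√74.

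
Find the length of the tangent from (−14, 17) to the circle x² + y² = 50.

With centre O = (0, 0), |OP|² = 485 and r² = 50.
The tangent meets the radius at right angles, so tangent² = |PO|² − r² = 485 − 50 = 435.

√435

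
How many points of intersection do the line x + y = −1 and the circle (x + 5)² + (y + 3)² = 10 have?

0

d² = (1·(−5) + 1·(−3) − (−1))²/2 = 49/2; r² = 10.
Since d² > r², the line lies outside the circle.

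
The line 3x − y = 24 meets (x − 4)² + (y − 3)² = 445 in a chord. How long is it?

13√10

The distance from (4, 3) to the line is 15/√10, and r² = 445.
Half the chord is √(r² − d²) = √(845/2), so the full chord is 13√10.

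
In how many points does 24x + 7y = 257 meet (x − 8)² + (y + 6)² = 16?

0

Substituting the line into the circle gives 625x² − 15136x + 91753 = 0.
Discriminant = (−15136)² − 4·625·(91753) = −284004 < 0.
No real roots: the line does not meet the circle.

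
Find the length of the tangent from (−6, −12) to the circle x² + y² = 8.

2√43

The centre is (0, 0) and r = 2√2. The square of the distance from P to the centre is 36 + 144 = 180.
Power of the point: PT² = |PO|² − r² = 172, so PT = 2√43.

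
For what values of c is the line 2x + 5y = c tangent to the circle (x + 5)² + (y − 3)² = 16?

c = 5 ± 4√29

For a tangent, require d(centre, line) = r = 4.
|2·(−5) + 5·3 − c| / √29 = 4
|c − (5)| = 4√29.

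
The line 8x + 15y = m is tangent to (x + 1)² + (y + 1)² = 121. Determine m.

m = −210 or m = 164

For a tangent, require d(centre, line) = r = 11.
|8·(−1) + 15·(−1) − m| / √289 = 11
|m − (−23)| = 11·17, so m = 164 or m = −210.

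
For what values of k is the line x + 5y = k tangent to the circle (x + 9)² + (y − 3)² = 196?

For a tangent, require d(centre, line) = r = 14.
|1·(−9) + 5·3 − k| / √26 = 14
|k − (6)| = 14√26.

k = 6 ± 14√26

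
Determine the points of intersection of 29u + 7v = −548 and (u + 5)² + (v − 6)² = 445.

Substitute v = (−548 − 29u)/7:
890u² + 34710u + 327520 = 0  ⟹  u² + 39u + 368 = 0
u = −16 or u = −23, giving (−16, −12) and (−23, 17).

(−23, 17) and (−16, −12)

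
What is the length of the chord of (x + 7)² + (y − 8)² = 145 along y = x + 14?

The distance from (−7, 8) to the line is 1/√2, and r² = 145.
Half the chord is √(r² − d²) = √(289/2), so the full chord is 17√2.

17√2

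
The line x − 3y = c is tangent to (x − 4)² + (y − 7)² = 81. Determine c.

c = −17 ± 9√10

Tangency holds when the distance from the centre (4, 7) to the line equals the radius 9:
|1·4 − 3·7 − c| / √10 = 9
|c − (−17)| = 9√10.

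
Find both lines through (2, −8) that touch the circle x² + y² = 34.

3x + 5y = −34 and 5x − 3y = 34

A line y − (−8) = m(x − (2)) is tangent when its distance from (0, 0) is √34:
[m·(−2) − (8)]² = 34(m² + 1)
15m² − 16m − 15 = 0, so m = −3/5 or m = 5/3.
With m = −3/5: 3x + 5y = −34. With m = 5/3: 5x − 3y = 34.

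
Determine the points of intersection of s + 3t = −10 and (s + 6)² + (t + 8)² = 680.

(−28, 6) and (20, −10)

Substitute t = (−10 − s)/3:
10s² + 80s − 5600 = 0  ⟹  s² + 8s − 560 = 0
s = 20 or s = −28, giving (20, −10) and (−28, 6).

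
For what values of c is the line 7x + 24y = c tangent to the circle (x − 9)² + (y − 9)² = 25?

c = 154 or c = 404

The line touches the circle iff its distance from (9, 9) is 5:
|7·9 + 24·9 − c| / √625 = 5
|c − (279)| = 5·25, so c = 404 or c = 154.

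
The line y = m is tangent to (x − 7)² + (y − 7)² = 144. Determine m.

Tangency holds when the distance from the centre (7, 7) to the line equals the radius 12:
|0·7 + 1·7 − m| / √1 = 12
|m − (7)| = 12, so m = 19 or m = −5.

m = −5 or m = 19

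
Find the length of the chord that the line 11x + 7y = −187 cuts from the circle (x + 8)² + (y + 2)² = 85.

√170

From the line, y = (−187 − 11x)/7. Substituting:
170x² + 4590x + 28900 = 0  ⟹  x² + 27x + 170 = 0
x = −10 or x = −17, giving (−10, −11) and (−17, 0).
Chord length = distance between (−10, −11) and (−17, 0) = √170 = √170.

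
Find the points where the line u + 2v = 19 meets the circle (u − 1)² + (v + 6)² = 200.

Express v = (19 − u)/2 and substitute into the circle:
5u² − 70u + 165 = 0  ⟹  u² − 14u + 33 = 0
u = 11 or u = 3, giving (11, 4) and (3, 8).

(3, 8) and (11, 4)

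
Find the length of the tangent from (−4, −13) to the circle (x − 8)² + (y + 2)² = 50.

Centre (8, −2), r² = 50. |PO|² = (−12)² + (−11)² = 265.
By the tangent–radius right angle, tangent length = √(|PO|² − r²) = √215.

√215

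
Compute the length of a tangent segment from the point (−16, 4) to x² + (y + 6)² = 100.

16

Centre (0, −6), r² = 100. |PO|² = (−16)² + (10)² = 356.
Power of the point: PT² = |PO|² − r² = 256, so PT = 16.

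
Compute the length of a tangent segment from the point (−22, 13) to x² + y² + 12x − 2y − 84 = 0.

With centre O = (−6, 1), |OP|² = 400 and r² = 121.
Power of the point: PT² = |PO|² − r² = 279, so PT = 3√31.

3√31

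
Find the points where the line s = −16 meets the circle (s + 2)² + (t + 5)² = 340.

The line gives s = −16. Substituting into the circle:
t² + 10t − 119 = 0
t = 7 or t = −17, giving (−16, 7) and (−16, −17).

(−16, −17) and (−16, 7)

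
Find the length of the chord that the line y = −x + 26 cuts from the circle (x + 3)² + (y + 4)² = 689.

The distance from (−3, −4) to the line is 33/√2, and r² = 689.
Chord = 2√(r² − d²) = 2·√(289/2) = 17√2.

17√2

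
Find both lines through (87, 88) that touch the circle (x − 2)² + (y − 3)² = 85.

Write the tangent as mx − y + (88 − m·(87)) = 0 and set its distance from the centre to √85:
[m·(−85) − (−85)]² = 85(m² + 1)
42m² − 85m + 42 = 0, so m = 6/7 or m = 7/6.
With m = 6/7: 6x − 7y = −94. With m = 7/6: 7x − 6y = 81.

6x − 7y = −94 and 7x − 6y = 81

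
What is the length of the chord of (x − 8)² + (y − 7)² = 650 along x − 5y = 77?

6√26

Substitute y = (−77 + x)/5:
26x² − 624x − 2106 = 0  ⟹  x² − 24x − 81 = 0
x = 27 or x = −3, giving (27, −10) and (−3, −16).
Chord length = distance between (27, −10) and (−3, −16) = √936 = 6√26.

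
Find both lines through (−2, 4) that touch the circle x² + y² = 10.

x + 3y = 10 and 3x − y = −10

A line y − (4) = m(x − (−2)) is tangent when its distance from (0, 0) is √10:
[m·(2) − (−4)]² = 10(m² + 1)
3m² − 8m − 3 = 0, so m = −1/3 or m = 3.
Through (−2, 4) these give x + 3y = 10 and 3x − y = −10.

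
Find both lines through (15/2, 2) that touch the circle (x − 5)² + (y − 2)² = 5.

2x − y = 13 and 2x + y = 17

A line y − (2) = m(x − (15/2)) is tangent when its distance from (5, 2) is √5:
(−5/2m − (0))² = 5(m² + 1)
m² − 4 = 0, so m = 2 or m = −2.
With m = 2: 2x − y = 13. With m = −2: 2x + y = 17.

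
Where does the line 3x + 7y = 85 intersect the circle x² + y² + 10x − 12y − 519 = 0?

(−23, 22) and (19, 4)

Express y = (85 − 3x)/7 and substitute into the circle:
58x² + 232x − 25346 = 0  ⟹  x² + 4x − 437 = 0
x = 19 or x = −23, giving (19, 4) and (−23, 22).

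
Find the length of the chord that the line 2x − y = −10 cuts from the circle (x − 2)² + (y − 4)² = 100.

8√5

Centre (2, 4), r² = 100. Perpendicular distance d from centre to line = |10| / √5 = 10/√5.
Chord = 2√(r² − d²) = 2·√(80) = 8√5.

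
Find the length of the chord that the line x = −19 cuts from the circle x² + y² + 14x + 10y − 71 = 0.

2

The line gives x = −19. Substituting into the circle:
y² + 10y + 24 = 0
y = −4 or y = −6, giving (−19, −4) and (−19, −6).
|(−19, −4) − (−19, −6)| = √((0)² + (2)²) = 2.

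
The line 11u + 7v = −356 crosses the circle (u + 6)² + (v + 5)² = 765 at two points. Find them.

(−33, 1) and (−12, −32)

Substitute v = (−356 − 11u)/7:
170u² + 7650u + 67320 = 0  ⟹  u² + 45u + 396 = 0
u = −12 or u = −33, giving (−12, −32) and (−33, 1).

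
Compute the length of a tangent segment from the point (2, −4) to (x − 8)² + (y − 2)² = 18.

With centre O = (8, 2), |OP|² = 72 and r² = 18.
Power of the point: PT² = |PO|² − r² = 54, so PT = 3√6.

3√6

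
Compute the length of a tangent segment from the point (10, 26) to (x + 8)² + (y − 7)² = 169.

The centre is (−8, 7) and r = 13. The square of the distance from P to the centre is 324 + 361 = 685.
Power of the point: PT² = |PO|² − r² = 516, so PT = 2√129.

2√129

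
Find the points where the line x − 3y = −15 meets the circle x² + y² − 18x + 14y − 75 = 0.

(3, 6) and (6, 7)

Substitute y = (15 + x)/3:
10x² − 90x + 180 = 0  ⟹  x² − 9x + 18 = 0
x = 6 or x = 3, giving (6, 7) and (3, 6).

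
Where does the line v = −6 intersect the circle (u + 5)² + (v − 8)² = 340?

From the line, v = −6. Substituting:
u² + 10u − 119 = 0
u = 7 or u = −17, giving (7, −6) and (−17, −6).

(−17, −6) and (7, −6)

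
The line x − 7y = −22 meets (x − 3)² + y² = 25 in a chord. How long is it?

From the line, y = (22 + x)/7. Substituting:
50x² − 250x − 300 = 0  ⟹  x² − 5x − 6 = 0
x = 6 or x = −1, giving (6, 4) and (−1, 3).
|(6, 4) − (−1, 3)| = √((7)² + (1)²) = 5√2.

5√2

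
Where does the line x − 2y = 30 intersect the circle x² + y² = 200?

Express y = (−30 + x)/2 and substitute into the circle:
5x² − 60x + 100 = 0  ⟹  x² − 12x + 20 = 0
x = 10 or x = 2, giving (10, −10) and (2, −14).

(2, −14) and (10, −10)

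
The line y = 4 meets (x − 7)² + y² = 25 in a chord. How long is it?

6

Substitute y = 4:
x² − 14x + 40 = 0
x = 10 or x = 4, giving (10, 4) and (4, 4).
|(10, 4) − (4, 4)| = √((6)² + (0)²) = 6.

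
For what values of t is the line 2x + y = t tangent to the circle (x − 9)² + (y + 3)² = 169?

Tangency holds when the distance from the centre (9, −3) to the line equals the radius 13:
|2·9 + 1·(−3) − t| / √5 = 13
|t − (15)| = 13√5.

t = 15 ± 13√5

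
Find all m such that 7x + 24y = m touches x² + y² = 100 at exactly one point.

m = −250 or m = 250

The line touches the circle iff its distance from (0, 0) is 10:
|7·0 + 24·0 − m| / √625 = 10
|m| = 10·25, so m = 250 or m = −250.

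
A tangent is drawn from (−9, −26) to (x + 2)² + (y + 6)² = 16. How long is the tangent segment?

√433

With centre O = (−2, −6), |OP|² = 449 and r² = 16.
By the tangent–radius right angle, tangent length = √(|PO|² − r²) = √433.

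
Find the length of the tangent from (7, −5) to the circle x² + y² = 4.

√70

With centre O = (0, 0), |OP|² = 74 and r² = 4.
Power of the point: PT² = |PO|² − r² = 70, so PT = √70.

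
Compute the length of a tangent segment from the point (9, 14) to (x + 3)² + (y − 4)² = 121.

Centre (−3, 4), r² = 121. |PO|² = (12)² + (10)² = 244.
By the tangent–radius right angle, tangent length = √(|PO|² − r²) = √123.

√123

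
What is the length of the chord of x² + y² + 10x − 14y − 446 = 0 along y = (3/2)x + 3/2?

The distance from (−5, 7) to the line is 26/√13, and r² = 520.
Half the chord is √(r² − d²) = √(468), so the full chord is 12√13.

12√13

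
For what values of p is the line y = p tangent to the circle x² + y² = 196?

p = −14 or p = 14

The line touches the circle iff its distance from (0, 0) is 14:
|0·0 + 1·0 − p| / √1 = 14
|p| = 14, so p = 14 or p = −14.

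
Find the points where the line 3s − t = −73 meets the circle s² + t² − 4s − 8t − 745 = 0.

Substitute t = 3s + 73:
10s² + 410s + 4000 = 0  ⟹  s² + 41s + 400 = 0
s = −16 or s = −25, giving (−16, 25) and (−25, −2).

(−25, −2) and (−16, 25)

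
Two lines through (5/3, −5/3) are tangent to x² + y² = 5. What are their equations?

Let a tangent through (5/3, −5/3) have slope m. Its distance from (0, 0) must equal √5:
[m·(−5/3) − (5/3)]² = 5(m² + 1)
2m² − 5m + 2 = 0, so m = 2 or m = 1/2.
With m = 2: 2x − y = 5. With m = 1/2: x − 2y = 5.

2x − y = 5 and x − 2y = 5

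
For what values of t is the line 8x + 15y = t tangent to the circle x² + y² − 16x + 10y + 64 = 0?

The line touches the circle iff its distance from (8, −5) is 5:
|8·8 + 15·(−5) − t| / √289 = 5
|t − (−11)| = 5·17, so t = 74 or t = −96.

t = −96 or t = 74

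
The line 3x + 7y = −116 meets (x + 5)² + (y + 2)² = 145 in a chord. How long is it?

√58

Centre (−5, −2), r² = 145. Perpendicular distance d from centre to line = |87| / √58 = 87/√58.
Half the chord is √(r² − d²) = √(29/2), so the full chord is √58.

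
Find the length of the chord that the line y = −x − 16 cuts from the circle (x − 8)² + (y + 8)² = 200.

Express y = −x − 16 and substitute into the circle:
2x² − 72 = 0  ⟹  x² − 36 = 0
x = 6 or x = −6, giving (6, −22) and (−6, −10).
|(6, −22) − (−6, −10)| = √((12)² + (−12)²) = 12√2.

12√2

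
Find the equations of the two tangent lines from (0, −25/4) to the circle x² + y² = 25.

Write the tangent as mx − y + (−25/4 − m·(0)) = 0 and set its distance from the centre to 5:
(0m − (25/4))² = 25(m² + 1)
16m² − 9 = 0, so m = 3/4 or m = −3/4.
Through (0, −25/4) these give 3x − 4y = 25 and 3x + 4y = −25.

3x − 4y = 25 and 3x + 4y = −25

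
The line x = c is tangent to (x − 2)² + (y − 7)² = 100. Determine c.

Tangency holds when the distance from the centre (2, 7) to the line equals the radius 10:
|1·2 + 0·7 − c| / √1 = 10
|c − (2)| = 10, so c = 12 or c = −8.

c = −8 or c = 12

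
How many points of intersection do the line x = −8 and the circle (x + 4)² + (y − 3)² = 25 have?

2

Substituting the line into the circle gives y² − 6y = 0.
Δ = 36 − 0 = 36.
Two real roots: the line is a secant.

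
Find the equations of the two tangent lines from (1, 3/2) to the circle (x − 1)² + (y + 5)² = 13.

Write the tangent as mx − y + (3/2 − m·(1)) = 0 and set its distance from the centre to √13:
(0m − (−13/2))² = 13(m² + 1)
4m² − 9 = 0, so m = 3/2 or m = −3/2.
With m = 3/2: 3x − 2y = 0. With m = −3/2: 3x + 2y = 6.

3x − 2y = 0 and 3x + 2y = 6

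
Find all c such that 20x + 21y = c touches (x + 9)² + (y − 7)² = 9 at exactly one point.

c = −120 or c = 54

For a tangent, require d(centre, line) = r = 3.
|20·(−9) + 21·7 − c| / √841 = 3
|c − (−33)| = 3·29, so c = 54 or c = −120.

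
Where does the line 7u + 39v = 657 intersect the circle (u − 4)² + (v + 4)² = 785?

Express v = (657 − 7u)/39 and substitute into the circle:
1570u² − 23550u − 508680 = 0  ⟹  u² − 15u − 324 = 0
u = 27 or u = −12, giving (27, 12) and (−12, 19).

(−12, 19) and (27, 12)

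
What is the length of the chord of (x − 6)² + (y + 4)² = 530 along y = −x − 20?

24√2

Express y = −x − 20 and substitute into the circle:
2x² + 20x − 238 = 0  ⟹  x² + 10x − 119 = 0
x = 7 or x = −17, giving (7, −27) and (−17, −3).
|(7, −27) − (−17, −3)| = √((24)² + (−24)²) = 24√2.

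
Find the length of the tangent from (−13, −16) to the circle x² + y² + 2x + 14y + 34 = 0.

The centre is (−1, −7) and r = 4. The square of the distance from P to the centre is 144 + 81 = 225.
Power of the point: PT² = |PO|² − r² = 209, so PT = √209.

√209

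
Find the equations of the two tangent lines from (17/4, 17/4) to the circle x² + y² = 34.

Write the tangent as mx − y + (17/4 − m·(17/4)) = 0 and set its distance from the centre to √34:
(−17/4m − (−17/4))² = 34(m² + 1)
15m² + 34m + 15 = 0, so m = −5/3 or m = −3/5.
With m = −5/3: 5x + 3y = 34. With m = −3/5: 3x + 5y = 34.

5x + 3y = 34 and 3x + 5y = 34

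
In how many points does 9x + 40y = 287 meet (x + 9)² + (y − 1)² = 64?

Substituting the line into the circle gives 1681x² + 24354x + 88209 = 0.
Discriminant = (24354)² − 4·1681·(88209) = 0.
A repeated root: the line is tangent.

1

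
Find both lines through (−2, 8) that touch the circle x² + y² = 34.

5x − 3y = −34 and 3x + 5y = 34

Write the tangent as mx − y + (8 − m·(−2)) = 0 and set its distance from the centre to √34:
(2m − (−8))² = 34(m² + 1)
15m² − 16m − 15 = 0, so m = 5/3 or m = −3/5.
Through (−2, 8) these give 5x − 3y = −34 and 3x + 5y = 34.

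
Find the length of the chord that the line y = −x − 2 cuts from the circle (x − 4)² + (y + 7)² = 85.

13√2

Centre (4, −7), r² = 85. Perpendicular distance d from centre to line = |−1| / √2 = 1/√2.
Half the chord is √(r² − d²) = √(169/2), so the full chord is 13√2.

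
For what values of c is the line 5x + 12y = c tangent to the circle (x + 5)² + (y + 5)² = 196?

c = −267 or c = 97

For a tangent, require d(centre, line) = r = 14.
|5·(−5) + 12·(−5) − c| / √169 = 14
|c − (−85)| = 14·13, so c = 97 or c = −267.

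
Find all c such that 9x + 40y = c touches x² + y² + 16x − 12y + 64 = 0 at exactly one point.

For a tangent, require d(centre, line) = r = 6.
|9·(−8) + 40·6 − c| / √1681 = 6
|c − (168)| = 6·41, so c = 414 or c = −78.

c = −78 or c = 414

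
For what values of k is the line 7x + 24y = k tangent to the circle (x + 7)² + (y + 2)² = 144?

For a tangent, require d(centre, line) = r = 12.
|7·(−7) + 24·(−2) − k| / √625 = 12
|k − (−97)| = 12·25, so k = 203 or k = −397.

k = −397 or k = 203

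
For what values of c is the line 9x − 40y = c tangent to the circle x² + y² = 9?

c = −123 or c = 123

For a tangent, require d(centre, line) = r = 3.
|9·0 − 40·0 − c| / √1681 = 3
|c| = 3·41, so c = 123 or c = −123.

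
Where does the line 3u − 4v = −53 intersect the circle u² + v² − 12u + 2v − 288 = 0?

(−11, 5) and (5, 17)

Substitute v = (53 + 3u)/4:
25u² + 150u − 1375 = 0  ⟹  u² + 6u − 55 = 0
u = 5 or u = −11, giving (5, 17) and (−11, 5).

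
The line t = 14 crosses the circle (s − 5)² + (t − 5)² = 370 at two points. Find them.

Express t = 14 and substitute into the circle:
s² − 10s − 264 = 0
s = 22 or s = −12, giving (22, 14) and (−12, 14).

(−12, 14) and (22, 14)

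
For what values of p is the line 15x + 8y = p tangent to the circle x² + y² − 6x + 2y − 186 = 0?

For a tangent, require d(centre, line) = r = 14.
|15·3 + 8·(−1) − p| / √289 = 14
|p − (37)| = 14·17, so p = 275 or p = −201.

p = −201 or p = 275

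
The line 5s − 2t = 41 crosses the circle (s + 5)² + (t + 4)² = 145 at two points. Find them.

From the line, t = (−41 + 5s)/2. Substituting:
29s² − 290s + 609 = 0  ⟹  s² − 10s + 21 = 0
s = 7 or s = 3, giving (7, −3) and (3, −13).

(3, −13) and (7, −3)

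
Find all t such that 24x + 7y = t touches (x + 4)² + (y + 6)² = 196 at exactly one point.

Tangency holds when the distance from the centre (−4, −6) to the line equals the radius 14:
|24·(−4) + 7·(−6) − t| / √625 = 14
|t − (−138)| = 14·25, so t = 212 or t = −488.

t = −488 or t = 212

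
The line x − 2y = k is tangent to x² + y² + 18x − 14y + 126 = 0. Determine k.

The line touches the circle iff its distance from (−9, 7) is 2:
|1·(−9) − 2·7 − k| / √5 = 2
|k − (−23)| = 2√5.

k = −23 ± 2√5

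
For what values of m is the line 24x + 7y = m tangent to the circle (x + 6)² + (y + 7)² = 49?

Tangency holds when the distance from the centre (−6, −7) to the line equals the radius 7:
|24·(−6) + 7·(−7) − m| / √625 = 7
|m − (−193)| = 7·25, so m = −18 or m = −368.

m = −368 or m = −18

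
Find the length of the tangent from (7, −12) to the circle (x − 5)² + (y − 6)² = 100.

2√57

With centre O = (5, 6), |OP|² = 328 and r² = 100.
By the tangent–radius right angle, tangent length = √(|PO|² − r²) = √228 = 2√57.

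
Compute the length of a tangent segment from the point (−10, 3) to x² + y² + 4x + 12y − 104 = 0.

1

With centre O = (−2, −6), |OP|² = 145 and r² = 144.
The tangent meets the radius at right angles, so tangent² = |PO|² − r² = 145 − 144 = 1.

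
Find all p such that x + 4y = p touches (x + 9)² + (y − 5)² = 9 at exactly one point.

p = 11 ± 3√17

For a tangent, require d(centre, line) = r = 3.
|1·(−9) + 4·5 − p| / √17 = 3
|p − (11)| = 3√17.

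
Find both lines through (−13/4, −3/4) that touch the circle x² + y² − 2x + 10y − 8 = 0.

3x − 5y = −6 and 5x − 3y = −14

Let a tangent through (−13/4, −3/4) have slope m. Its distance from (1, −5) must equal √34:
[m·(17/4) − (−17/4)]² = 34(m² + 1)
15m² − 34m + 15 = 0, so m = 3/5 or m = 5/3.
Through (−13/4, −3/4) these give 3x − 5y = −6 and 5x − 3y = −14.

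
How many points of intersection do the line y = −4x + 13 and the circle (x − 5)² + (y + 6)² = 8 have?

Centre (5, −6), r² = 8. Distance² from centre to line = (1)²/17 = 1/17.
Since d² < r², the line cuts the circle twice.

2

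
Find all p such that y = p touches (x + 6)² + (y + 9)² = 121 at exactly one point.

For a tangent, require d(centre, line) = r = 11.
|0·(−6) + 1·(−9) − p| / √1 = 11
|p − (−9)| = 11, so p = 2 or p = −20.

p = −20 or p = 2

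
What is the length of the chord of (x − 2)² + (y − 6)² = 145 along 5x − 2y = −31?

Centre (2, 6), r² = 145. Perpendicular distance d from centre to line = |29| / √29 = 29/√29.
Chord = 2√(r² − d²) = 2·√(116) = 4√29.

4√29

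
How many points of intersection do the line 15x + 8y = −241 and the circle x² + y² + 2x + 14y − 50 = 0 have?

1

Substituting the line into the circle gives 289x² + 5678x + 27889 = 0.
Δ = 32239684 − 32239684 = 0.
A repeated root: the line is tangent.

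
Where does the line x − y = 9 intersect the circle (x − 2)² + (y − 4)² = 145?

(1, −8) and (14, 5)

Express y = x − 9 and substitute into the circle:
2x² − 30x + 28 = 0  ⟹  x² − 15x + 14 = 0
x = 14 or x = 1, giving (14, 5) and (1, −8).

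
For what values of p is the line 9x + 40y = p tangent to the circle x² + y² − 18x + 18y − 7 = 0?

p = −812 or p = 254

For a tangent, require d(centre, line) = r = 13.
|9·9 + 40·(−9) − p| / √1681 = 13
|p − (−279)| = 13·41, so p = 254 or p = −812.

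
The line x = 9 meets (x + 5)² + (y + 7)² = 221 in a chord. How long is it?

10

The line gives x = 9. Substituting into the circle:
y² + 14y + 24 = 0
y = −2 or y = −12, giving (9, −2) and (9, −12).
Chord length = distance between (9, −2) and (9, −12) = √100 = 10.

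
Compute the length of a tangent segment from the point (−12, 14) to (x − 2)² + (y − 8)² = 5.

√227

Centre (2, 8), r² = 5. |PO|² = (−14)² + (6)² = 232.
The tangent meets the radius at right angles, so tangent² = |PO|² − r² = 232 − 5 = 227.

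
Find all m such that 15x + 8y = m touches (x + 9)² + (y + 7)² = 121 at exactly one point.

m = −378 or m = −4

Tangency holds when the distance from the centre (−9, −7) to the line equals the radius 11:
|15·(−9) + 8·(−7) − m| / √289 = 11
|m − (−191)| = 11·17, so m = −4 or m = −378.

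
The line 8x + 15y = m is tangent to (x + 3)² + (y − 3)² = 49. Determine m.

Tangency holds when the distance from the centre (−3, 3) to the line equals the radius 7:
|8·(−3) + 15·3 − m| / √289 = 7
|m − (21)| = 7·17, so m = 140 or m = −98.

m = −98 or m = 140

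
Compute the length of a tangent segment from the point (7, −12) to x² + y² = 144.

7

Centre (0, 0), r² = 144. |PO|² = (7)² + (−12)² = 193.
The tangent meets the radius at right angles, so tangent² = |PO|² − r² = 193 − 144 = 49.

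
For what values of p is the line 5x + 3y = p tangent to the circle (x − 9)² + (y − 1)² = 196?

The line touches the circle iff its distance from (9, 1) is 14:
|5·9 + 3·1 − p| / √34 = 14
|p − (48)| = 14√34.

p = 48 ± 14√34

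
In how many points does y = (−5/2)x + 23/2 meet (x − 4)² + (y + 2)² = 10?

2

Substituting the line into the circle gives 29x² − 302x + 753 = 0.
Discriminant = (−302)² − 4·29·(753) = 3856 > 0.
Two real roots: the line is a secant.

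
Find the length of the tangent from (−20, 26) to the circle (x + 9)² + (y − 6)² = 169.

With centre O = (−9, 6), |OP|² = 521 and r² = 169.
By the tangent–radius right angle, tangent length = √(|PO|² − r²) = √352 = 4√22.

4√22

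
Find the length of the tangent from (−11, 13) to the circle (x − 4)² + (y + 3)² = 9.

Centre (4, −3), r² = 9. |PO|² = (−15)² + (16)² = 481.
Power of the point: PT² = |PO|² − r² = 472, so PT = 2√118.

2√118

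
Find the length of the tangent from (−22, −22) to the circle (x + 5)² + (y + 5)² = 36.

The centre is (−5, −5) and r = 6. The square of the distance from P to the centre is 289 + 289 = 578.
The tangent meets the radius at right angles, so tangent² = |PO|² − r² = 578 − 36 = 542.

√542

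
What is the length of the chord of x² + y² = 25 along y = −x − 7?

√2

Substitute y = −x − 7:
2x² + 14x + 24 = 0  ⟹  x² + 7x + 12 = 0
x = −3 or x = −4, giving (−3, −4) and (−4, −3).
Chord length = distance between (−3, −4) and (−4, −3) = √2 = √2.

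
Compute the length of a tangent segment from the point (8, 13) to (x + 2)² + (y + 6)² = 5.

2√114

The centre is (−2, −6) and r = √5. The square of the distance from P to the centre is 100 + 361 = 461.
The tangent meets the radius at right angles, so tangent² = |PO|² − r² = 461 − 5 = 456.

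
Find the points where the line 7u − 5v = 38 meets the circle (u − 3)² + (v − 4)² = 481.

From the line, v = (−38 + 7u)/5. Substituting:
74u² − 962u − 8436 = 0  ⟹  u² − 13u − 114 = 0
u = 19 or u = −6, giving (19, 19) and (−6, −16).

(−6, −16) and (19, 19)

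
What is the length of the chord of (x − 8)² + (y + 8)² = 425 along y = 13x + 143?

Express y = 13x + 143 and substitute into the circle:
170x² + 3910x + 22440 = 0  ⟹  x² + 23x + 132 = 0
x = −11 or x = −12, giving (−11, 0) and (−12, −13).
|(−11, 0) − (−12, −13)| = √((1)² + (13)²) = √170.

√170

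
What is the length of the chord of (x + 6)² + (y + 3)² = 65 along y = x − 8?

Substitute y = x − 8:
2x² + 2x − 4 = 0  ⟹  x² + x − 2 = 0
x = 1 or x = −2, giving (1, −7) and (−2, −10).
|(1, −7) − (−2, −10)| = √((3)² + (3)²) = 3√2.

3√2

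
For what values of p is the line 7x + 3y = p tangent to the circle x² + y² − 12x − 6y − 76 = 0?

p = 51 ± 11√58

The line touches the circle iff its distance from (6, 3) is 11:
|7·6 + 3·3 − p| / √58 = 11
|p − (51)| = 11√58.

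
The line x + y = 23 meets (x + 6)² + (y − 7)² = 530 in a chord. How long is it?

From the line, y = −x + 23. Substituting:
2x² − 20x − 238 = 0  ⟹  x² − 10x − 119 = 0
x = 17 or x = −7, giving (17, 6) and (−7, 30).
Chord length = distance between (17, 6) and (−7, 30) = √1152 = 24√2.

24√2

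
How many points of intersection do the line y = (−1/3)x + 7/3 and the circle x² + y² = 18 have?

2

Substituting the line into the circle gives 10x² − 14x − 113 = 0.
Discriminant = (−14)² − 4·10·(−113) = 4716 > 0.
Two real roots: the line is a secant.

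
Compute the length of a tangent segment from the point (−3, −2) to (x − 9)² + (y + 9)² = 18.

5√7

Centre (9, −9), r² = 18. |PO|² = (−12)² + (7)² = 193.
The tangent meets the radius at right angles, so tangent² = |PO|² − r² = 193 − 18 = 175.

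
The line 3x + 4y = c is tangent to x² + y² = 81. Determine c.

For a tangent, require d(centre, line) = r = 9.
|3·0 + 4·0 − c| / √25 = 9
|c| = 9·5, so c = 45 or c = −45.

c = −45 or c = 45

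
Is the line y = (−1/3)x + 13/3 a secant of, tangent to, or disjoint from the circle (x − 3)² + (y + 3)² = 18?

Substituting the line into the circle gives 10x² − 98x + 403 = 0.
Δ = 9604 − 16120 = −6516.
No real roots: the line does not meet the circle.

disjoint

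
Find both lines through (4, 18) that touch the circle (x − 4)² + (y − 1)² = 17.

Let a tangent through (4, 18) have slope m. Its distance from (4, 1) must equal √17:
(0m − (−17))² = 17(m² + 1)
m² − 16 = 0, so m = −4 or m = 4.
With m = −4: 4x + y = 34. With m = 4: 4x − y = −2.

4x + y = 34 and 4x − y = −2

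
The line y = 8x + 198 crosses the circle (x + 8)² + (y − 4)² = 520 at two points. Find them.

Express y = 8x + 198 and substitute into the circle:
65x² + 3120x + 37180 = 0  ⟹  x² + 48x + 572 = 0
x = −22 or x = −26, giving (−22, 22) and (−26, −10).

(−26, −10) and (−22, 22)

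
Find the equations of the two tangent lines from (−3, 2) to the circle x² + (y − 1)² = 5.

Let a tangent through (−3, 2) have slope m. Its distance from (0, 1) must equal √5:
(3m − (−1))² = 5(m² + 1)
2m² + 3m − 2 = 0, so m = −2 or m = 1/2.
Through (−3, 2) these give 2x + y = −4 and x − 2y = −7.

2x + y = −4 and x − 2y = −7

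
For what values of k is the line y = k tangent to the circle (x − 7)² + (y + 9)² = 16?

Tangency holds when the distance from the centre (7, −9) to the line equals the radius 4:
|0·7 + 1·(−9) − k| / √1 = 4
|k − (−9)| = 4, so k = −5 or k = −13.

k = −13 or k = −5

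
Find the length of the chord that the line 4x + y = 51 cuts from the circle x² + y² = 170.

The distance from (0, 0) to the line is 51/√17, and r² = 170.
Half the chord is √(r² − d²) = √(17), so the full chord is 2√17.

2√17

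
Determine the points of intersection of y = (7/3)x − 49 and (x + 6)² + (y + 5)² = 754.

(9, −28) and (21, 0)

Express y = (−147 + 7x)/3 and substitute into the circle:
58x² − 1740x + 10962 = 0  ⟹  x² − 30x + 189 = 0
x = 21 or x = 9, giving (21, 0) and (9, −28).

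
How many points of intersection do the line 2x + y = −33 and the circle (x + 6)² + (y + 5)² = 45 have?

0

Substituting the line into the circle gives 5x² + 124x + 775 = 0.
Δ = 15376 − 15500 = −124.
No real roots: the line does not meet the circle.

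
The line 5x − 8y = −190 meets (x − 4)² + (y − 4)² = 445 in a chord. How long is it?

Centre (4, 4), r² = 445. Perpendicular distance d from centre to line = |178| / √89 = 178/√89.
Chord = 2√(r² − d²) = 2·√(89) = 2√89.

2√89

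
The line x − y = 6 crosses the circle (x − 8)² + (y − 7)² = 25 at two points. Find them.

Express y = x − 6 and substitute into the circle:
2x² − 42x + 208 = 0  ⟹  x² − 21x + 104 = 0
x = 13 or x = 8, giving (13, 7) and (8, 2).

(8, 2) and (13, 7)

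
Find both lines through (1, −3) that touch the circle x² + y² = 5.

A line y − (−3) = m(x − (1)) is tangent when its distance from (0, 0) is √5:
[m·(−1) − (3)]² = 5(m² + 1)
2m² − 3m − 2 = 0, so m = −1/2 or m = 2.
Through (1, −3) these give x + 2y = −5 and 2x − y = 5.

x + 2y = −5 and 2x − y = 5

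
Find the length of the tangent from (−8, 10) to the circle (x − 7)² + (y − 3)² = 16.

√258

Centre (7, 3), r² = 16. |PO|² = (−15)² + (7)² = 274.
Power of the point: PT² = |PO|² − r² = 258, so PT = √258.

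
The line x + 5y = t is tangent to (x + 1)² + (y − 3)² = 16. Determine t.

For a tangent, require d(centre, line) = r = 4.
|1·(−1) + 5·3 − t| / √26 = 4
|t − (14)| = 4√26.

t = 14 ± 4√26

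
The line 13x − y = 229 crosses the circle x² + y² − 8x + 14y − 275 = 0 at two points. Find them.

From the line, y = 13x − 229. Substituting:
170x² − 5780x + 48960 = 0  ⟹  x² − 34x + 288 = 0
x = 18 or x = 16, giving (18, 5) and (16, −21).

(16, −21) and (18, 5)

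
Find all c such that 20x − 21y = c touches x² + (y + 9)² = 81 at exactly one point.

The line touches the circle iff its distance from (0, −9) is 9:
|20·0 − 21·(−9) − c| / √841 = 9
|c − (189)| = 9·29, so c = 450 or c = −72.

c = −72 or c = 450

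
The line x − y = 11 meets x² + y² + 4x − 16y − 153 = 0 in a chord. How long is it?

√2

Substitute y = x − 11:
2x² − 34x + 144 = 0  ⟹  x² − 17x + 72 = 0
x = 9 or x = 8, giving (9, −2) and (8, −3).
Chord length = distance between (9, −2) and (8, −3) = √2 = √2.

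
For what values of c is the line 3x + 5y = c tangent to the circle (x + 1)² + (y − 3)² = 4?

Tangency holds when the distance from the centre (−1, 3) to the line equals the radius 2:
|3·(−1) + 5·3 − c| / √34 = 2
|c − (12)| = 2√34.

c = 12 ± 2√34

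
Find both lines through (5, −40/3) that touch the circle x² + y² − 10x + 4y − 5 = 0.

Let a tangent through (5, −40/3) have slope m. Its distance from (5, −2) must equal √34:
[m·(0) − (34/3)]² = 34(m² + 1)
9m² − 25 = 0, so m = 5/3 or m = −5/3.
Through (5, −40/3) these give 5x − 3y = 65 and 5x + 3y = −15.

5x − 3y = 65 and 5x + 3y = −15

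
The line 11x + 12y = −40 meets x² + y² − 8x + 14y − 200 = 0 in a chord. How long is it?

Centre (4, −7), r² = 265. Perpendicular distance d from centre to line = |0| / √265 = 0/√265.
Chord = 2√(r² − d²) = 2·√(265) = 2√265.

2√265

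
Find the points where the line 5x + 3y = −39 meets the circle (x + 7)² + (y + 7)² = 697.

From the line, y = (−39 − 5x)/3. Substituting:
34x² + 306x − 5508 = 0  ⟹  x² + 9x − 162 = 0
x = 9 or x = −18, giving (9, −28) and (−18, 17).

(−18, 17) and (9, −28)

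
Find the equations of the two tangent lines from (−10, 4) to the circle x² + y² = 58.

3x − 7y = −58 and 7x + 3y = −58

Let a tangent through (−10, 4) have slope m. Its distance from (0, 0) must equal √58:
(10m − (−4))² = 58(m² + 1)
21m² + 40m − 21 = 0, so m = 3/7 or m = −7/3.
Through (−10, 4) these give 3x − 7y = −58 and 7x + 3y = −58.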